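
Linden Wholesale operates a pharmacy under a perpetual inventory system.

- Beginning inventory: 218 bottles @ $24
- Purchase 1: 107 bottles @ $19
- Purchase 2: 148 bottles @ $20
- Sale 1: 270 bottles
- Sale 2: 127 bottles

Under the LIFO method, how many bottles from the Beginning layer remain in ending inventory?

76

Sale 1 (270) [LIFO — newest first]: 148 @ $20 + 107 @ $19 + 15 @ $24 = $5,353
Sale 2 (127) [LIFO — newest first]: 127 @ $24 = $3,048
Total COGS = $5,353 + $3,048 = $8,401
Ending inventory: 76 @ $24 = $1,824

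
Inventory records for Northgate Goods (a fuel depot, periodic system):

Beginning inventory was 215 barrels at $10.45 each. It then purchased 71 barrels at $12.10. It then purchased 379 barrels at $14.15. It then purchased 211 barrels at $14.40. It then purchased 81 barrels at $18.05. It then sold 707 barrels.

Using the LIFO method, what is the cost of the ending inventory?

Ending inventory = $2,670.25

Sale 1 (707) [LIFO — newest first]: 81 @ $18.05 + 211 @ $14.40 + 379 @ $14.15 + 36 @ $12.10 = $10,298.90
Ending inventory: 215 @ $10.45 + 35 @ $12.10 = $2,670.25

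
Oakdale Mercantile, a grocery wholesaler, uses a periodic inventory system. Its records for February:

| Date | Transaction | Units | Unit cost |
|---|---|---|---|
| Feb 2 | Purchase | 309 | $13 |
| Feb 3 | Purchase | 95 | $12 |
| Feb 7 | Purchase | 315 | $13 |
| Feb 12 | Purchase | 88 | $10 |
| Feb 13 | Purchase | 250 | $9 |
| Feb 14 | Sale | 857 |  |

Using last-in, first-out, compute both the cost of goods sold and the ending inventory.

COGS = $9,782; ending inventory = $2,600

Feb 14, 857 sold [LIFO — newest first]: 250 @ $9 + 88 @ $10 + 315 @ $13 + 95 @ $12 + 109 @ $13 = $9,782
Ending inventory: 200 @ $13 = $2,600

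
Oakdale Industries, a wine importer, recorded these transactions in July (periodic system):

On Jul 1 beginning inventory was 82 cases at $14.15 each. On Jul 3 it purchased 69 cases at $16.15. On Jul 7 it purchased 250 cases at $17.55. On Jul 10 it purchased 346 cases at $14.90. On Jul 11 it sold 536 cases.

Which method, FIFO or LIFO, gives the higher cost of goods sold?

FIFO COGS: 82 @ $14.15 + 69 @ $16.15 + 250 @ $17.55 + 135 @ $14.90 = $8,673.65
LIFO COGS: 346 @ $14.90 + 190 @ $17.55 = $8,489.90

FIFO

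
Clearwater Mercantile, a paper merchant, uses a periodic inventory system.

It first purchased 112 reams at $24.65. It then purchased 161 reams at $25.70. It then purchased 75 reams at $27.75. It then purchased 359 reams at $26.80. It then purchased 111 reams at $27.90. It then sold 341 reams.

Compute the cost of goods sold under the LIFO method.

COGS = $9,260.90

Sale 1 (341) [LIFO — newest first]: 111 @ $27.90 + 230 @ $26.80 = $9,260.90
Ending inventory: 112 @ $24.65 + 161 @ $25.70 + 75 @ $27.75 + 129 @ $26.80 = $12,436.95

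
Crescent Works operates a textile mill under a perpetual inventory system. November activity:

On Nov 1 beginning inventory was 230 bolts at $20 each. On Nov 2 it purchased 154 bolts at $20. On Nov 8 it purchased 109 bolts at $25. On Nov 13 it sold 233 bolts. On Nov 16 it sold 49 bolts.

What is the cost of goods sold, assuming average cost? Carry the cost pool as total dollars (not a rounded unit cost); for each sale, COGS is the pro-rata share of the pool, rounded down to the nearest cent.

COGS = $5,951.73

After Nov 1: 230 on hand, pool $4,600.00 (≈ $20.0000 each)
After Nov 2: 384 on hand, pool $7,680.00 (≈ $20.0000 each)
After Nov 8: 493 on hand, pool $10,405.00 (≈ $21.1055 each)
Nov 13, sell 233: 233/493 × $10,405.00 → $4,917.57
Nov 16, sell 49: 49/260 × $5,487.43 → $1,034.16
Total COGS = $4,917.57 + $1,034.16 = $5,951.73
Ending inventory (cost pool remaining) = $4,453.27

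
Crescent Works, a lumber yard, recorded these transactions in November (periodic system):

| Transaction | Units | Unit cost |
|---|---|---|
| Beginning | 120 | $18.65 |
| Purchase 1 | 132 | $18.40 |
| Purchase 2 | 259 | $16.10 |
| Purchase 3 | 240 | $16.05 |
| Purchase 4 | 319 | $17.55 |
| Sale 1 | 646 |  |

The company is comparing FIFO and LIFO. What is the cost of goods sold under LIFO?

FIFO COGS: 120 @ $18.65 + 132 @ $18.40 + 259 @ $16.10 + 135 @ $16.05 = $11,003.45
LIFO COGS: 319 @ $17.55 + 240 @ $16.05 + 87 @ $16.10 = $10,851.15

COGS = $10,851.15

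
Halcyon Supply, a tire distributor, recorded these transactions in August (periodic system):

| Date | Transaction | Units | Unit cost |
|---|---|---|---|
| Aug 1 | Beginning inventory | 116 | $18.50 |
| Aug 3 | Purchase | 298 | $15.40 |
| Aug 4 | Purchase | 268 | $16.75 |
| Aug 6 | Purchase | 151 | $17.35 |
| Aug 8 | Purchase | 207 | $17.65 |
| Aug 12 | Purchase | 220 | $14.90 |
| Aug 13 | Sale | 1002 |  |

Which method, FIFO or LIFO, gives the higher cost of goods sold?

FIFO

FIFO COGS: 116 @ $18.50 + 298 @ $15.40 + 268 @ $16.75 + 151 @ $17.35 + 169 @ $17.65 = $16,826.90
LIFO COGS: 220 @ $14.90 + 207 @ $17.65 + 151 @ $17.35 + 268 @ $16.75 + 156 @ $15.40 = $16,442.80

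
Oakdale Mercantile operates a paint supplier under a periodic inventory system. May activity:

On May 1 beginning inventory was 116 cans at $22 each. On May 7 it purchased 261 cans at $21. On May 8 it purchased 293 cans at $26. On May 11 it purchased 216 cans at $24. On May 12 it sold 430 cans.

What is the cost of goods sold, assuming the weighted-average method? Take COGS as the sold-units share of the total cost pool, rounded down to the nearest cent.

May 12, sell 430: 430/886 × $20,835.00 → $10,111.79
Ending inventory (cost pool remaining) = $10,723.21
Check: goods available $20,835.00 = COGS $10,111.79 + ending $10,723.21

COGS = $10,111.79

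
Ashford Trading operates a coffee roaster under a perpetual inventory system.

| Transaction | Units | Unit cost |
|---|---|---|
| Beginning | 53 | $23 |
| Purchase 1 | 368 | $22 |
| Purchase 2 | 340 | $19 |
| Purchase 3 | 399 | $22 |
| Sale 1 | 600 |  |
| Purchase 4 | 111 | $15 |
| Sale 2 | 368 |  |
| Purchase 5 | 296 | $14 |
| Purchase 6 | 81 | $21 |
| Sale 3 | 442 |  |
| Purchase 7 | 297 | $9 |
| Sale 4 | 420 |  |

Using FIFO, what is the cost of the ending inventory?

Sale 1 (600) [FIFO — oldest first]: 53 @ $23 + 368 @ $22 + 179 @ $19 = $12,716
Sale 2 (368) [FIFO — oldest first]: 161 @ $19 + 207 @ $22 = $7,613
Sale 3 (442) [FIFO — oldest first]: 192 @ $22 + 111 @ $15 + 139 @ $14 = $7,835
Sale 4 (420) [FIFO — oldest first]: 157 @ $14 + 81 @ $21 + 182 @ $9 = $5,537
Total COGS = $12,716 + $7,613 + $7,835 + $5,537 = $33,701
Ending inventory: 115 @ $9 = $1,035

Ending inventory = $1,035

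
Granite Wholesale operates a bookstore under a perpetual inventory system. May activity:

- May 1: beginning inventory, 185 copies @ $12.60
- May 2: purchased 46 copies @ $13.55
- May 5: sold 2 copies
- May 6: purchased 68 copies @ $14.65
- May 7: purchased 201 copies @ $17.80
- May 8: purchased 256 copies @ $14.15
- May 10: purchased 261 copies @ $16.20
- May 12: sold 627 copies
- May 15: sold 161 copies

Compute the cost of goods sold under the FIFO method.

May 5, 2 sold [FIFO — oldest first]: 2 @ $12.60 = $25.20
May 12, 627 sold [FIFO — oldest first]: 183 @ $12.60 + 46 @ $13.55 + 68 @ $14.65 + 201 @ $17.80 + 129 @ $14.15 = $9,328.45
May 15, 161 sold [FIFO — oldest first]: 127 @ $14.15 + 34 @ $16.20 = $2,347.85
Total COGS = $25.20 + $9,328.45 + $2,347.85 = $11,701.50
Ending inventory: 227 @ $16.20 = $3,677.40

COGS = $11,701.50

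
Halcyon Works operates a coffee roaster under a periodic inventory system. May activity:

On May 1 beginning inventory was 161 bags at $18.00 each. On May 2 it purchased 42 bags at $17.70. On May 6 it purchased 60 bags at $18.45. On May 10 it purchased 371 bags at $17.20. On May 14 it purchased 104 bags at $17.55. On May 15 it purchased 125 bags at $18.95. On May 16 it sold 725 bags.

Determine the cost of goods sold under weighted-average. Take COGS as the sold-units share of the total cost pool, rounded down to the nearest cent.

COGS = $12,873.20

May 16, sell 725: 725/863 × $15,323.55 → $12,873.20
Ending inventory (cost pool remaining) = $2,450.35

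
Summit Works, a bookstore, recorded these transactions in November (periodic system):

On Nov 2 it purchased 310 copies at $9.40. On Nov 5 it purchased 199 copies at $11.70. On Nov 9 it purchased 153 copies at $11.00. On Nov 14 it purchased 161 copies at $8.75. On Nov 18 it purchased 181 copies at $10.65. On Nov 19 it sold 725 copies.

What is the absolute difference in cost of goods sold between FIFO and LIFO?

FIFO COGS: 310 @ $9.40 + 199 @ $11.70 + 153 @ $11.00 + 63 @ $8.75 = $7,476.55
LIFO COGS: 181 @ $10.65 + 161 @ $8.75 + 153 @ $11.00 + 199 @ $11.70 + 31 @ $9.40 = $7,639.10
Difference = |$7,476.55 − $7,639.10| = $162.55

$162.55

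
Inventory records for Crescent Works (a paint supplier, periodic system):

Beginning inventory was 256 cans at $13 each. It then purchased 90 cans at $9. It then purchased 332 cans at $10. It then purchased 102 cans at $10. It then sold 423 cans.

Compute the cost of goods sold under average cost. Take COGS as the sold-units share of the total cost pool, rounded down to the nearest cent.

Sale 1, sell 423: 423/780 × $8,478.00 → $4,597.68
Ending inventory (cost pool remaining) = $3,880.32

COGS = $4,597.68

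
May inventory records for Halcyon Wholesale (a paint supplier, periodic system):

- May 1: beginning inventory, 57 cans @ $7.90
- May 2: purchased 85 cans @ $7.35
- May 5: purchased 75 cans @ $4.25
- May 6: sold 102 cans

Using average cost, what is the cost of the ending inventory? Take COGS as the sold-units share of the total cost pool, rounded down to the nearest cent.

May 6, sell 102: 102/217 × $1,393.80 → $655.15
Ending inventory (cost pool remaining) = $738.65

Ending inventory = $738.65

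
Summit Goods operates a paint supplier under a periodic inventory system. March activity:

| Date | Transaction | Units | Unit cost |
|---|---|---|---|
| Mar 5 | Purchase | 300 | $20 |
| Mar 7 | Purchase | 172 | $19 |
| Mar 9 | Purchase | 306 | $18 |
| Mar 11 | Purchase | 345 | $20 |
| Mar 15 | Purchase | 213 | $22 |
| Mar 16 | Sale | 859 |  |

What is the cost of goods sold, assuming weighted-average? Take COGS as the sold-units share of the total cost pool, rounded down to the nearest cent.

Mar 16, sell 859: 859/1336 × $26,362.00 → $16,949.81
Ending inventory (cost pool remaining) = $9,412.19
Check: goods available $26,362.00 = COGS $16,949.81 + ending $9,412.19

COGS = $16,949.81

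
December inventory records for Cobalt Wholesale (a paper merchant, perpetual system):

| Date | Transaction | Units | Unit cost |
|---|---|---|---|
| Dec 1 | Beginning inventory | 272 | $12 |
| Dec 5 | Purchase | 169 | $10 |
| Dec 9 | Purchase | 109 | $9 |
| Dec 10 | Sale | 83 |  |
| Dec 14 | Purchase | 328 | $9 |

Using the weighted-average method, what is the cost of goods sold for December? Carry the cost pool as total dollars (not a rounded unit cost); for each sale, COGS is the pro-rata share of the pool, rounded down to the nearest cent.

COGS = $895.64

After Dec 1: 272 on hand, pool $3,264.00 (≈ $12.0000 each)
After Dec 5: 441 on hand, pool $4,954.00 (≈ $11.2336 each)
After Dec 9: 550 on hand, pool $5,935.00 (≈ $10.7909 each)
Dec 10, sell 83: 83/550 × $5,935.00 → $895.64
After Dec 14: 795 on hand, pool $7,991.36 (≈ $10.0520 each)
Ending inventory (cost pool remaining) = $7,991.36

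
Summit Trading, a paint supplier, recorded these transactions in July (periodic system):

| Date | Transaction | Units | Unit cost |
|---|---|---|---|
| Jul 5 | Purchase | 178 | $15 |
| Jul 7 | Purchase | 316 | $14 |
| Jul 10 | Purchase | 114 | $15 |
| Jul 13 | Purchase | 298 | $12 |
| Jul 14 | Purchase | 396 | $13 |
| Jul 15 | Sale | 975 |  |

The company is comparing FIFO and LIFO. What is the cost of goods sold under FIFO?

FIFO COGS: 178 @ $15 + 316 @ $14 + 114 @ $15 + 298 @ $12 + 69 @ $13 = $13,277
LIFO COGS: 396 @ $13 + 298 @ $12 + 114 @ $15 + 167 @ $14 = $12,772

COGS = $13,277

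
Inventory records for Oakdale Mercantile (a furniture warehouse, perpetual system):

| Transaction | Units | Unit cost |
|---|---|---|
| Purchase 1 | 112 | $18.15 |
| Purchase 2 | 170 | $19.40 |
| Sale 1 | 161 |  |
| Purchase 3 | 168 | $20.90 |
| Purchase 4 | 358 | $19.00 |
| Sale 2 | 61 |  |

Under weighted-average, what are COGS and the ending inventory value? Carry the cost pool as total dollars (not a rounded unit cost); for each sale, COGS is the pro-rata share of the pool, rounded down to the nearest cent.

COGS = $4,231.46; ending inventory = $11,412.54

After Purchase 1: 112 on hand, pool $2,032.80 (≈ $18.1500 each)
After Purchase 2: 282 on hand, pool $5,330.80 (≈ $18.9035 each)
Sale 1, sell 161: 161/282 × $5,330.80 → $3,043.47
After Purchase 3: 289 on hand, pool $5,798.53 (≈ $20.0641 each)
After Purchase 4: 647 on hand, pool $12,600.53 (≈ $19.4753 each)
Sale 2, sell 61: 61/647 × $12,600.53 → $1,187.99
Total COGS = $3,043.47 + $1,187.99 = $4,231.46
Ending inventory (cost pool remaining) = $11,412.54
Check: goods available $15,644.00 = COGS $4,231.46 + ending $11,412.54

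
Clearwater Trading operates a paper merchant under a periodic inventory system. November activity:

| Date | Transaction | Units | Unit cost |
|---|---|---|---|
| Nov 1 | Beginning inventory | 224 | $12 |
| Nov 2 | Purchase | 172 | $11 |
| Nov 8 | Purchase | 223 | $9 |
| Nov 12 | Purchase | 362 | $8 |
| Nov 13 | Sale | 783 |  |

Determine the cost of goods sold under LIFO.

Nov 13, 783 sold [LIFO — newest first]: 362 @ $8 + 223 @ $9 + 172 @ $11 + 26 @ $12 = $7,107
Ending inventory: 198 @ $12 = $2,376

COGS = $7,107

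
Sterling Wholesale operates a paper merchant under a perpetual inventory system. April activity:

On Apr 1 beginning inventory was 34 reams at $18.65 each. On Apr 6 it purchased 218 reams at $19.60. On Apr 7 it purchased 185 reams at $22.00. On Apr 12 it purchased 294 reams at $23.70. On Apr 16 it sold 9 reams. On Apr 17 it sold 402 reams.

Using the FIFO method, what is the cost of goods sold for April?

COGS = $8,404.90

Apr 16, 9 sold [FIFO — oldest first]: 9 @ $18.65 = $167.85
Apr 17, 402 sold [FIFO — oldest first]: 25 @ $18.65 + 218 @ $19.60 + 159 @ $22.00 = $8,237.05
Total COGS = $167.85 + $8,237.05 = $8,404.90
Ending inventory: 26 @ $22.00 + 294 @ $23.70 = $7,539.80
Check: goods available $15,944.70 = COGS $8,404.90 + ending $7,539.80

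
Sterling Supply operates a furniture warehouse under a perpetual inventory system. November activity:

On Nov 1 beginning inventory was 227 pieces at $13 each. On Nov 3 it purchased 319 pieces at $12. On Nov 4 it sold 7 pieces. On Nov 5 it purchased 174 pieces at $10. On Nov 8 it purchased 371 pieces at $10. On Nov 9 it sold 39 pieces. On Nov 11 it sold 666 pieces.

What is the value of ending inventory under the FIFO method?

Ending inventory = $3,790

Nov 4, 7 sold [FIFO — oldest first]: 7 @ $13 = $91
Nov 9, 39 sold [FIFO — oldest first]: 39 @ $13 = $507
Nov 11, 666 sold [FIFO — oldest first]: 181 @ $13 + 319 @ $12 + 166 @ $10 = $7,841
Total COGS = $91 + $507 + $7,841 = $8,439
Ending inventory: 8 @ $10 + 371 @ $10 = $3,790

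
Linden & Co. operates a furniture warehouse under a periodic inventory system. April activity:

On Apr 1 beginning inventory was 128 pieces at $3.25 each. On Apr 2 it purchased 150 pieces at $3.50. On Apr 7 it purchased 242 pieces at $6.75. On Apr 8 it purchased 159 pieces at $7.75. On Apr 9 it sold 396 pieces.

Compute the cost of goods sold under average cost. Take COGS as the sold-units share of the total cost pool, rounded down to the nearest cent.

Apr 9, sell 396: 396/679 × $3,806.75 → $2,220.13
Ending inventory (cost pool remaining) = $1,586.62

COGS = $2,220.13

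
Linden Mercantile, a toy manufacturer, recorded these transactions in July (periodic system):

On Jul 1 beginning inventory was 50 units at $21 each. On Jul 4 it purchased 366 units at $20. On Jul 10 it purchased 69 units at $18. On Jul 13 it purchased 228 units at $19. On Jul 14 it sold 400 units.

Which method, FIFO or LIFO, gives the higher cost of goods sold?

FIFO

FIFO COGS: 50 @ $21 + 350 @ $20 = $8,050
LIFO COGS: 228 @ $19 + 69 @ $18 + 103 @ $20 = $7,634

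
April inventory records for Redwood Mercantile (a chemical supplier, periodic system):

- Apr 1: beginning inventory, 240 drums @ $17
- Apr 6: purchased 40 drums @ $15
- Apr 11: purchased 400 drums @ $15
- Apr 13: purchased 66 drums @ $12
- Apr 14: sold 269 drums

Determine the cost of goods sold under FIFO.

COGS = $4,515

Apr 14, 269 sold [FIFO — oldest first]: 240 @ $17 + 29 @ $15 = $4,515
Ending inventory: 11 @ $15 + 400 @ $15 + 66 @ $12 = $6,957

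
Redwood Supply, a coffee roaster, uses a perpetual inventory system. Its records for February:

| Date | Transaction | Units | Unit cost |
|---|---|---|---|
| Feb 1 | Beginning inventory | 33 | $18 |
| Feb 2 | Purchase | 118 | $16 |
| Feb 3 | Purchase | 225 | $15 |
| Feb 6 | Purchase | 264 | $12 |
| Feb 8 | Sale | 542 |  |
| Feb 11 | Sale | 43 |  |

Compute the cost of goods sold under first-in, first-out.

Feb 8, 542 sold [FIFO — oldest first]: 33 @ $18 + 118 @ $16 + 225 @ $15 + 166 @ $12 = $7,849
Feb 11, 43 sold [FIFO — oldest first]: 43 @ $12 = $516
Total COGS = $7,849 + $516 = $8,365
Ending inventory: 55 @ $12 = $660
Check: goods available $9,025 = COGS $8,365 + ending $660

COGS = $8,365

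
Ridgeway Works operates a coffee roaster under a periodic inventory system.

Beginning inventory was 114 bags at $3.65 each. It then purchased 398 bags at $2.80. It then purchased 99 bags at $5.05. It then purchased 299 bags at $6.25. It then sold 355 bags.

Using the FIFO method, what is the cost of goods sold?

COGS = $1,090.90

Sale 1 (355) [FIFO — oldest first]: 114 @ $3.65 + 241 @ $2.80 = $1,090.90
Ending inventory: 157 @ $2.80 + 99 @ $5.05 + 299 @ $6.25 = $2,808.30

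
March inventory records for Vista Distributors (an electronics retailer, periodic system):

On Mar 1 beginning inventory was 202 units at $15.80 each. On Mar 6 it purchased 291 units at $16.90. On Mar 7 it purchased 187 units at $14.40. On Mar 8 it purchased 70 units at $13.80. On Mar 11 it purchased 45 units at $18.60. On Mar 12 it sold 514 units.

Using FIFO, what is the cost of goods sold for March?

COGS = $8,411.90

Mar 12, 514 sold [FIFO — oldest first]: 202 @ $15.80 + 291 @ $16.90 + 21 @ $14.40 = $8,411.90
Ending inventory: 166 @ $14.40 + 70 @ $13.80 + 45 @ $18.60 = $4,193.40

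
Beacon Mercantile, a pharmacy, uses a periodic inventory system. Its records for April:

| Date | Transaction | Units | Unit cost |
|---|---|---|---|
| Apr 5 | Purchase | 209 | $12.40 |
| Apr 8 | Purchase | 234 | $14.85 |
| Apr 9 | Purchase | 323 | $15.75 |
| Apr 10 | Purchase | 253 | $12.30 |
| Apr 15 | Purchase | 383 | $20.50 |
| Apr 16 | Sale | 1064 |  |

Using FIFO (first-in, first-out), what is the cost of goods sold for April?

COGS = $15,188.15

Apr 16, 1064 sold [FIFO — oldest first]: 209 @ $12.40 + 234 @ $14.85 + 323 @ $15.75 + 253 @ $12.30 + 45 @ $20.50 = $15,188.15
Ending inventory: 338 @ $20.50 = $6,929.00
Check: goods available $22,117.15 = COGS $15,188.15 + ending $6,929.00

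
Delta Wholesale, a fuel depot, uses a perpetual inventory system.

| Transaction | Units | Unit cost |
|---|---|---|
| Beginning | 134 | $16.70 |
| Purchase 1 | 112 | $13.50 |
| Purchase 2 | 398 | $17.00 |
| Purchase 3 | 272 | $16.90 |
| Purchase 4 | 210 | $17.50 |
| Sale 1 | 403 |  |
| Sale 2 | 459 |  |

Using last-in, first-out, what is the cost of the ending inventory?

Sale 1 (403) [LIFO — newest first]: 210 @ $17.50 + 193 @ $16.90 = $6,936.70
Sale 2 (459) [LIFO — newest first]: 79 @ $16.90 + 380 @ $17.00 = $7,795.10
Total COGS = $6,936.70 + $7,795.10 = $14,731.80
Ending inventory: 134 @ $16.70 + 112 @ $13.50 + 18 @ $17.00 = $4,055.80

Ending inventory = $4,055.80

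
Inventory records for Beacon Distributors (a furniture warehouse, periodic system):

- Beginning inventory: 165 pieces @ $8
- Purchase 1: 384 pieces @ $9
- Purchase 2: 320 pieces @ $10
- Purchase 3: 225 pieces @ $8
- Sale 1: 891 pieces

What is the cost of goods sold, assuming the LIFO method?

COGS = $8,114

Sale 1 (891) [LIFO — newest first]: 225 @ $8 + 320 @ $10 + 346 @ $9 = $8,114
Ending inventory: 165 @ $8 + 38 @ $9 = $1,662
Check: goods available $9,776 = COGS $8,114 + ending $1,662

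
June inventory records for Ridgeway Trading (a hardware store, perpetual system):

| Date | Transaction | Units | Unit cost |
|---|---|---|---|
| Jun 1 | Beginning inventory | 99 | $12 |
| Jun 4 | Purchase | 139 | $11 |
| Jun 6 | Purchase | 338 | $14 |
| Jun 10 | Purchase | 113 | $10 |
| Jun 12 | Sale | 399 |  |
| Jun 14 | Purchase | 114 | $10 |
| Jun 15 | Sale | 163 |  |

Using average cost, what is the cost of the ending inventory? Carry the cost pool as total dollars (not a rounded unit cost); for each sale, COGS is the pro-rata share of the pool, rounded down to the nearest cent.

Ending inventory = $2,834.08

After Jun 1: 99 on hand, pool $1,188.00 (≈ $12.0000 each)
After Jun 4: 238 on hand, pool $2,717.00 (≈ $11.4160 each)
After Jun 6: 576 on hand, pool $7,449.00 (≈ $12.9323 each)
After Jun 10: 689 on hand, pool $8,579.00 (≈ $12.4514 each)
Jun 12, sell 399: 399/689 × $8,579.00 → $4,968.10
After Jun 14: 404 on hand, pool $4,750.90 (≈ $11.7597 each)
Jun 15, sell 163: 163/404 × $4,750.90 → $1,916.82
Total COGS = $4,968.10 + $1,916.82 = $6,884.92
Ending inventory (cost pool remaining) = $2,834.08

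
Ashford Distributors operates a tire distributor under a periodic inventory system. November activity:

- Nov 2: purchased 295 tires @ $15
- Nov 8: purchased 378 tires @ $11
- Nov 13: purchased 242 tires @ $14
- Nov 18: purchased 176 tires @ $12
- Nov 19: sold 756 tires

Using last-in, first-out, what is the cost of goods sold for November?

COGS = $9,218

Nov 19, 756 sold [LIFO — newest first]: 176 @ $12 + 242 @ $14 + 338 @ $11 = $9,218
Ending inventory: 295 @ $15 + 40 @ $11 = $4,865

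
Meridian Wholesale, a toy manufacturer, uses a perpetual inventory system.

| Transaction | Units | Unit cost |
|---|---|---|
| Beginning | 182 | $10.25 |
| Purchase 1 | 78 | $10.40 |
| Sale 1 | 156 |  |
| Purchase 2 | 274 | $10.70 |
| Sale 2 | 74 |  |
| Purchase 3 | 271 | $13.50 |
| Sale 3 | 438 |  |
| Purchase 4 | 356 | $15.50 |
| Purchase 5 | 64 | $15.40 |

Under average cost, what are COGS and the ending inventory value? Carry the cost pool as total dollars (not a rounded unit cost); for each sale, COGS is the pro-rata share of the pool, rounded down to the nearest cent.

After Beginning: 182 on hand, pool $1,865.50 (≈ $10.2500 each)
After Purchase 1: 260 on hand, pool $2,676.70 (≈ $10.2950 each)
Sale 1, sell 156: 156/260 × $2,676.70 → $1,606.02
After Purchase 2: 378 on hand, pool $4,002.48 (≈ $10.5886 each)
Sale 2, sell 74: 74/378 × $4,002.48 → $783.55
After Purchase 3: 575 on hand, pool $6,877.43 (≈ $11.9607 each)
Sale 3, sell 438: 438/575 × $6,877.43 → $5,238.80
After Purchase 4: 493 on hand, pool $7,156.63 (≈ $14.5165 each)
After Purchase 5: 557 on hand, pool $8,142.23 (≈ $14.6180 each)
Total COGS = $1,606.02 + $783.55 + $5,238.80 = $7,628.37
Ending inventory (cost pool remaining) = $8,142.23

COGS = $7,628.37; ending inventory = $8,142.23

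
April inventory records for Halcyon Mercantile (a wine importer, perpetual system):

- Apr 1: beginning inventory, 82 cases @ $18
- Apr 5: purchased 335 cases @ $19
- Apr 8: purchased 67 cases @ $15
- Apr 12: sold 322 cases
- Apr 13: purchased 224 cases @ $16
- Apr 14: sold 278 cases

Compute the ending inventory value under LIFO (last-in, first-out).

Apr 12, 322 sold [LIFO — newest first]: 67 @ $15 + 255 @ $19 = $5,850
Apr 14, 278 sold [LIFO — newest first]: 224 @ $16 + 54 @ $19 = $4,610
Total COGS = $5,850 + $4,610 = $10,460
Ending inventory: 82 @ $18 + 26 @ $19 = $1,970

Ending inventory = $1,970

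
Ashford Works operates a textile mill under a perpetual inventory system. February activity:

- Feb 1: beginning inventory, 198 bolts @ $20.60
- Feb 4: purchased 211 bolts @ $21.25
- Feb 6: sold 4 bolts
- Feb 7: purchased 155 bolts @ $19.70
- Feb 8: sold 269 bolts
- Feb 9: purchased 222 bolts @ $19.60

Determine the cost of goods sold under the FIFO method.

Feb 6, 4 sold [FIFO — oldest first]: 4 @ $20.60 = $82.40
Feb 8, 269 sold [FIFO — oldest first]: 194 @ $20.60 + 75 @ $21.25 = $5,590.15
Total COGS = $82.40 + $5,590.15 = $5,672.55
Ending inventory: 136 @ $21.25 + 155 @ $19.70 + 222 @ $19.60 = $10,294.70

COGS = $5,672.55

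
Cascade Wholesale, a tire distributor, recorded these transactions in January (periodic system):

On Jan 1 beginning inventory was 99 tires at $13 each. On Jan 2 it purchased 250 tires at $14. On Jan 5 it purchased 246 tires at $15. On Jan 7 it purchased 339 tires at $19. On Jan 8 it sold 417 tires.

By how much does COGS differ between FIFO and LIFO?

FIFO COGS: 99 @ $13 + 250 @ $14 + 68 @ $15 = $5,807
LIFO COGS: 339 @ $19 + 78 @ $15 = $7,611
Difference = |$5,807 − $7,611| = $1,804

$1,804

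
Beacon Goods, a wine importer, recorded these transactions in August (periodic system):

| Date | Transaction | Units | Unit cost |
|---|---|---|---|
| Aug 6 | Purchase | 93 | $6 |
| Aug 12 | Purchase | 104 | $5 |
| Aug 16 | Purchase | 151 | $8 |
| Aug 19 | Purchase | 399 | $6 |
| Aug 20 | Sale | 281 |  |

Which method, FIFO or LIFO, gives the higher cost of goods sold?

FIFO COGS: 93 @ $6 + 104 @ $5 + 84 @ $8 = $1,750
LIFO COGS: 281 @ $6 = $1,686

FIFO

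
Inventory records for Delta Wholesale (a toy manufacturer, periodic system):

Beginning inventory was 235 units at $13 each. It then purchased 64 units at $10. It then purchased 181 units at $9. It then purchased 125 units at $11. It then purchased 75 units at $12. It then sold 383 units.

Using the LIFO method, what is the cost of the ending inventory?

Sale 1 (383) [LIFO — newest first]: 75 @ $12 + 125 @ $11 + 181 @ $9 + 2 @ $10 = $3,924
Ending inventory: 235 @ $13 + 62 @ $10 = $3,675

Ending inventory = $3,675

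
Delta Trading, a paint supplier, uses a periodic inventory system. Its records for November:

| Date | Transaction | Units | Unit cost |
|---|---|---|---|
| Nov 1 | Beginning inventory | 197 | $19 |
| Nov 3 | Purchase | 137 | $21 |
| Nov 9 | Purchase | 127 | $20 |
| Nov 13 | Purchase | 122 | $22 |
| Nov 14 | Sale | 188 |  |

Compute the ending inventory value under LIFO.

Ending inventory = $7,840

Nov 14, 188 sold [LIFO — newest first]: 122 @ $22 + 66 @ $20 = $4,004
Ending inventory: 197 @ $19 + 137 @ $21 + 61 @ $20 = $7,840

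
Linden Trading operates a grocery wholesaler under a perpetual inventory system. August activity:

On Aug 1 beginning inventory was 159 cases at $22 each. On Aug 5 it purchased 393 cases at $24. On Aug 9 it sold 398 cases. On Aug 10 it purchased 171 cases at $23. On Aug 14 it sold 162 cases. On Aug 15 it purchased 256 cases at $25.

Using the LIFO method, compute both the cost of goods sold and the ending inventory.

Aug 9, 398 sold [LIFO — newest first]: 393 @ $24 + 5 @ $22 = $9,542
Aug 14, 162 sold [LIFO — newest first]: 162 @ $23 = $3,726
Total COGS = $9,542 + $3,726 = $13,268
Ending inventory: 154 @ $22 + 9 @ $23 + 256 @ $25 = $9,995

COGS = $13,268; ending inventory = $9,995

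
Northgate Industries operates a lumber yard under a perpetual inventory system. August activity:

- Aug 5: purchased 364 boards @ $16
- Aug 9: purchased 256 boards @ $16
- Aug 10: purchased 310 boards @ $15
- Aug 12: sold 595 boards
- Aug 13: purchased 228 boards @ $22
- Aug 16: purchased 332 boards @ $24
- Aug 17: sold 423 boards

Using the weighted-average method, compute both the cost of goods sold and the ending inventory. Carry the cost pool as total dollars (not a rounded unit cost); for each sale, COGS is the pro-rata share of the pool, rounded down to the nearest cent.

After Aug 5: 364 on hand, pool $5,824.00 (≈ $16.0000 each)
After Aug 9: 620 on hand, pool $9,920.00 (≈ $16.0000 each)
After Aug 10: 930 on hand, pool $14,570.00 (≈ $15.6667 each)
Aug 12, sell 595: 595/930 × $14,570.00 → $9,321.66
After Aug 13: 563 on hand, pool $10,264.34 (≈ $18.2315 each)
After Aug 16: 895 on hand, pool $18,232.34 (≈ $20.3713 each)
Aug 17, sell 423: 423/895 × $18,232.34 → $8,617.07
Total COGS = $9,321.66 + $8,617.07 = $17,938.73
Ending inventory (cost pool remaining) = $9,615.27

COGS = $17,938.73; ending inventory = $9,615.27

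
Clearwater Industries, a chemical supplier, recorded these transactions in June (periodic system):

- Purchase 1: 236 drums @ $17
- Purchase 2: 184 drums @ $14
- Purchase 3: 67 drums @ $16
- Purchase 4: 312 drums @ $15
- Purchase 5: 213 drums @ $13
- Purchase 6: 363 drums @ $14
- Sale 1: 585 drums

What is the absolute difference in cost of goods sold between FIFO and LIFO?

FIFO COGS: 236 @ $17 + 184 @ $14 + 67 @ $16 + 98 @ $15 = $9,130
LIFO COGS: 363 @ $14 + 213 @ $13 + 9 @ $15 = $7,986
Difference = |$9,130 − $7,986| = $1,144

$1,144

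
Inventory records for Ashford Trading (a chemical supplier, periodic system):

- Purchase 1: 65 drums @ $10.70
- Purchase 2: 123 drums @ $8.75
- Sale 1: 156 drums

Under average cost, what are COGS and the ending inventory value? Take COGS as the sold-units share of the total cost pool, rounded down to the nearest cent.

COGS = $1,470.17; ending inventory = $301.58

Sale 1, sell 156: 156/188 × $1,771.75 → $1,470.17
Ending inventory (cost pool remaining) = $301.58
Check: goods available $1,771.75 = COGS $1,470.17 + ending $301.58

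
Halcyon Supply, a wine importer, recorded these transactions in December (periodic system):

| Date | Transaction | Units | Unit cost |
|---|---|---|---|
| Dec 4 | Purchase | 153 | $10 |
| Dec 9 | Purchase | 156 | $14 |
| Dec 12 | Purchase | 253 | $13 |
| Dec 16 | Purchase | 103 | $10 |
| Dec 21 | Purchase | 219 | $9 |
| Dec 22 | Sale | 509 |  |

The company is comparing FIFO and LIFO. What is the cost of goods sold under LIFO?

COGS = $5,432

FIFO COGS: 153 @ $10 + 156 @ $14 + 200 @ $13 = $6,314
LIFO COGS: 219 @ $9 + 103 @ $10 + 187 @ $13 = $5,432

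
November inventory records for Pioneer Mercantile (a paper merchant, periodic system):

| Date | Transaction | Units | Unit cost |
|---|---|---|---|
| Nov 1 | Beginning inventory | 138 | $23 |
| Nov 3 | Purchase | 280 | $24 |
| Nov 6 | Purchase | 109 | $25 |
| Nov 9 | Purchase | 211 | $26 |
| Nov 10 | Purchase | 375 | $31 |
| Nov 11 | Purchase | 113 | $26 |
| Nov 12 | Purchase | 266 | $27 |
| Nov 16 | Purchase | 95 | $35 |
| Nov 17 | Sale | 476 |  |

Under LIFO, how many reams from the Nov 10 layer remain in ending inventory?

Nov 17, 476 sold [LIFO — newest first]: 95 @ $35 + 266 @ $27 + 113 @ $26 + 2 @ $31 = $13,507
Ending inventory: 138 @ $23 + 280 @ $24 + 109 @ $25 + 211 @ $26 + 373 @ $31 = $29,668

373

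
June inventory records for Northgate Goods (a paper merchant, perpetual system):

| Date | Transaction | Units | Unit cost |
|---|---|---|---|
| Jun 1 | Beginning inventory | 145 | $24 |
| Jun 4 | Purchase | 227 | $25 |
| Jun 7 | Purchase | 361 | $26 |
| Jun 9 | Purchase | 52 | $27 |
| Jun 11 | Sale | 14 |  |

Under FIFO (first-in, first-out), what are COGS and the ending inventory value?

Jun 11, 14 sold [FIFO — oldest first]: 14 @ $24 = $336
Ending inventory: 131 @ $24 + 227 @ $25 + 361 @ $26 + 52 @ $27 = $19,609

COGS = $336; ending inventory = $19,609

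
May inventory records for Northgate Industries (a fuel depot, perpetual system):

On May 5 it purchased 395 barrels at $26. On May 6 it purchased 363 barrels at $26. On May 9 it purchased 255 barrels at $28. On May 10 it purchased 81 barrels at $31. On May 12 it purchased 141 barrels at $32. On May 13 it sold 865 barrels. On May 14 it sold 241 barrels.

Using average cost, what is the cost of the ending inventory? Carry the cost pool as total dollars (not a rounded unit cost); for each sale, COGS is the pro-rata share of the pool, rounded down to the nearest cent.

After May 5: 395 on hand, pool $10,270.00 (≈ $26.0000 each)
After May 6: 758 on hand, pool $19,708.00 (≈ $26.0000 each)
After May 9: 1013 on hand, pool $26,848.00 (≈ $26.5035 each)
After May 10: 1094 on hand, pool $29,359.00 (≈ $26.8364 each)
After May 12: 1235 on hand, pool $33,871.00 (≈ $27.4259 each)
May 13, sell 865: 865/1235 × $33,871.00 → $23,723.41
May 14, sell 241: 241/370 × $10,147.59 → $6,609.64
Total COGS = $23,723.41 + $6,609.64 = $30,333.05
Ending inventory (cost pool remaining) = $3,537.95
Check: goods available $33,871.00 = COGS $30,333.05 + ending $3,537.95

Ending inventory = $3,537.95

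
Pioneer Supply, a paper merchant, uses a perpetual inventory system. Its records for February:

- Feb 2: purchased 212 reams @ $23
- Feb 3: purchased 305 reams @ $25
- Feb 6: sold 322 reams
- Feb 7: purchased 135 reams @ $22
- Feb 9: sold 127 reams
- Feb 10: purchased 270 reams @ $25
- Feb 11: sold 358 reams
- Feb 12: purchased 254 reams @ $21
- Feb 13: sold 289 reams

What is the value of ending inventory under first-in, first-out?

Ending inventory = $1,680

Feb 6, 322 sold [FIFO — oldest first]: 212 @ $23 + 110 @ $25 = $7,626
Feb 9, 127 sold [FIFO — oldest first]: 127 @ $25 = $3,175
Feb 11, 358 sold [FIFO — oldest first]: 68 @ $25 + 135 @ $22 + 155 @ $25 = $8,545
Feb 13, 289 sold [FIFO — oldest first]: 115 @ $25 + 174 @ $21 = $6,529
Total COGS = $7,626 + $3,175 + $8,545 + $6,529 = $25,875
Ending inventory: 80 @ $21 = $1,680
Check: goods available $27,555 = COGS $25,875 + ending $1,680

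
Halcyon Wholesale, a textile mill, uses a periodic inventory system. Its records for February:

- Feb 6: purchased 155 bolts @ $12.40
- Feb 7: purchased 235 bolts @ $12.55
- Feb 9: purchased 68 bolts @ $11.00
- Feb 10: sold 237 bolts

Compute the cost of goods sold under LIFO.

COGS = $2,868.95

Feb 10, 237 sold [LIFO — newest first]: 68 @ $11.00 + 169 @ $12.55 = $2,868.95
Ending inventory: 155 @ $12.40 + 66 @ $12.55 = $2,750.30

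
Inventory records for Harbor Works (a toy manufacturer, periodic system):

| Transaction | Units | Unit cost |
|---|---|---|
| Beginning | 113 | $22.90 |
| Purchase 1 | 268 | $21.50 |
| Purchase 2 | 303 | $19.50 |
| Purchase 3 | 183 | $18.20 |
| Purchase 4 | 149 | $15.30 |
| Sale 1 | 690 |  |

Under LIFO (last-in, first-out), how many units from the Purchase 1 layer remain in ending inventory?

213

Sale 1 (690) [LIFO — newest first]: 149 @ $15.30 + 183 @ $18.20 + 303 @ $19.50 + 55 @ $21.50 = $12,701.30
Ending inventory: 113 @ $22.90 + 213 @ $21.50 = $7,167.20
Check: goods available $19,868.50 = COGS $12,701.30 + ending $7,167.20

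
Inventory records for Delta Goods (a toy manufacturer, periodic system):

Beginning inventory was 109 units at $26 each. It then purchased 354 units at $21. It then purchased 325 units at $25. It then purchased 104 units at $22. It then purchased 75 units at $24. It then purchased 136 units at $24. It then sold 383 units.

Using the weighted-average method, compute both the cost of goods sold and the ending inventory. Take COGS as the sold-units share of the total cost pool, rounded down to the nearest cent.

Sale 1, sell 383: 383/1103 × $25,745.00 → $8,939.56
Ending inventory (cost pool remaining) = $16,805.44

COGS = $8,939.56; ending inventory = $16,805.44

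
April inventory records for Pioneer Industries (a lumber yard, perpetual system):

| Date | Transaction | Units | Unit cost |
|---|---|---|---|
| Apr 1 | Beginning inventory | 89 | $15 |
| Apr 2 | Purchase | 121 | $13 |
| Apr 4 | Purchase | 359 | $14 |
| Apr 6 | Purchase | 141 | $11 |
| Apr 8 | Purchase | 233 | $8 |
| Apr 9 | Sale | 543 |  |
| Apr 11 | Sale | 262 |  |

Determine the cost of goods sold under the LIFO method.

Apr 9, 543 sold [LIFO — newest first]: 233 @ $8 + 141 @ $11 + 169 @ $14 = $5,781
Apr 11, 262 sold [LIFO — newest first]: 190 @ $14 + 72 @ $13 = $3,596
Total COGS = $5,781 + $3,596 = $9,377
Ending inventory: 89 @ $15 + 49 @ $13 = $1,972

COGS = $9,377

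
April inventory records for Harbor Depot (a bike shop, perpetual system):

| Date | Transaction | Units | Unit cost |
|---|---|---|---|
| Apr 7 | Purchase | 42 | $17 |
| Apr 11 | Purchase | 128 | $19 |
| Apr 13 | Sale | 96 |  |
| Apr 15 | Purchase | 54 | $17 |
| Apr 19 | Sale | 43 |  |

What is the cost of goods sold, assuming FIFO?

Apr 13, 96 sold [FIFO — oldest first]: 42 @ $17 + 54 @ $19 = $1,740
Apr 19, 43 sold [FIFO — oldest first]: 43 @ $19 = $817
Total COGS = $1,740 + $817 = $2,557
Ending inventory: 31 @ $19 + 54 @ $17 = $1,507
Check: goods available $4,064 = COGS $2,557 + ending $1,507

COGS = $2,557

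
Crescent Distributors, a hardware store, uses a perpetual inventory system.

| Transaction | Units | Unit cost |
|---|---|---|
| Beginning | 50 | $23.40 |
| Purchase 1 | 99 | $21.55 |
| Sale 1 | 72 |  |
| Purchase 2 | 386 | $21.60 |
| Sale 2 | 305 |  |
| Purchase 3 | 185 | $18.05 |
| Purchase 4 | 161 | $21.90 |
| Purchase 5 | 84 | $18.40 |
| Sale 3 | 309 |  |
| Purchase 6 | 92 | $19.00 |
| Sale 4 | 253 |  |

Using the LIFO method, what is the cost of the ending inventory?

Ending inventory = $2,637.45

Sale 1 (72) [LIFO — newest first]: 72 @ $21.55 = $1,551.60
Sale 2 (305) [LIFO — newest first]: 305 @ $21.60 = $6,588.00
Sale 3 (309) [LIFO — newest first]: 84 @ $18.40 + 161 @ $21.90 + 64 @ $18.05 = $6,226.70
Sale 4 (253) [LIFO — newest first]: 92 @ $19.00 + 121 @ $18.05 + 40 @ $21.60 = $4,796.05
Total COGS = $1,551.60 + $6,588.00 + $6,226.70 + $4,796.05 = $19,162.35
Ending inventory: 50 @ $23.40 + 27 @ $21.55 + 41 @ $21.60 = $2,637.45
Check: goods available $21,799.80 = COGS $19,162.35 + ending $2,637.45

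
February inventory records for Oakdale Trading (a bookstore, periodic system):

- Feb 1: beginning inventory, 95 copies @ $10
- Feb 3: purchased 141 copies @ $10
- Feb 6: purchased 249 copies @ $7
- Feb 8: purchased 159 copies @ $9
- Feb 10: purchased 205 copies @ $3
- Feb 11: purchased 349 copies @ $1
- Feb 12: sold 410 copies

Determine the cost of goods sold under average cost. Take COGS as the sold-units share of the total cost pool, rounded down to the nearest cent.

COGS = $2,223.85

Feb 12, sell 410: 410/1198 × $6,498.00 → $2,223.85
Ending inventory (cost pool remaining) = $4,274.15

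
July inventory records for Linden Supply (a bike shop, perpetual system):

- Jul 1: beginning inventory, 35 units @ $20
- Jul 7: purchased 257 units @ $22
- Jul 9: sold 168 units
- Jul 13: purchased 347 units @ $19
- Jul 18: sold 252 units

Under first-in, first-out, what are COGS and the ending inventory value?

Jul 9, 168 sold [FIFO — oldest first]: 35 @ $20 + 133 @ $22 = $3,626
Jul 18, 252 sold [FIFO — oldest first]: 124 @ $22 + 128 @ $19 = $5,160
Total COGS = $3,626 + $5,160 = $8,786
Ending inventory: 219 @ $19 = $4,161
Check: goods available $12,947 = COGS $8,786 + ending $4,161

COGS = $8,786; ending inventory = $4,161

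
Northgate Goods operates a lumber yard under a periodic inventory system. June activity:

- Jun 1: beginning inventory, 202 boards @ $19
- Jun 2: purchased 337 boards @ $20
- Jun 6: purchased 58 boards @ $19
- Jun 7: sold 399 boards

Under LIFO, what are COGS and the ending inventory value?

Jun 7, 399 sold [LIFO — newest first]: 58 @ $19 + 337 @ $20 + 4 @ $19 = $7,918
Ending inventory: 198 @ $19 = $3,762

COGS = $7,918; ending inventory = $3,762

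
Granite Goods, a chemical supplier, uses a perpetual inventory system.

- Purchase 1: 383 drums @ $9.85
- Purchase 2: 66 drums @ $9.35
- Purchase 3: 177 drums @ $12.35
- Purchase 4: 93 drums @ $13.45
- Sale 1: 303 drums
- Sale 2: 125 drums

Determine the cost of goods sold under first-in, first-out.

COGS = $4,193.30

Sale 1 (303) [FIFO — oldest first]: 303 @ $9.85 = $2,984.55
Sale 2 (125) [FIFO — oldest first]: 80 @ $9.85 + 45 @ $9.35 = $1,208.75
Total COGS = $2,984.55 + $1,208.75 = $4,193.30
Ending inventory: 21 @ $9.35 + 177 @ $12.35 + 93 @ $13.45 = $3,633.15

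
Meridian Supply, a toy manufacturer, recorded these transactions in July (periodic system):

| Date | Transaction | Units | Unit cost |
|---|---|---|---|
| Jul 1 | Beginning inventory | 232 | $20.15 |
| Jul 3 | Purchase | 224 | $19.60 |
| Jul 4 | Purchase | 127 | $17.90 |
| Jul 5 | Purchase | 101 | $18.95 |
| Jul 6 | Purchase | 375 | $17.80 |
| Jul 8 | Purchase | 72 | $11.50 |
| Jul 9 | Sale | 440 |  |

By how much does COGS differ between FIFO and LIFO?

$1,373.20

FIFO COGS: 232 @ $20.15 + 208 @ $19.60 = $8,751.60
LIFO COGS: 72 @ $11.50 + 368 @ $17.80 = $7,378.40
Difference = |$8,751.60 − $7,378.40| = $1,373.20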